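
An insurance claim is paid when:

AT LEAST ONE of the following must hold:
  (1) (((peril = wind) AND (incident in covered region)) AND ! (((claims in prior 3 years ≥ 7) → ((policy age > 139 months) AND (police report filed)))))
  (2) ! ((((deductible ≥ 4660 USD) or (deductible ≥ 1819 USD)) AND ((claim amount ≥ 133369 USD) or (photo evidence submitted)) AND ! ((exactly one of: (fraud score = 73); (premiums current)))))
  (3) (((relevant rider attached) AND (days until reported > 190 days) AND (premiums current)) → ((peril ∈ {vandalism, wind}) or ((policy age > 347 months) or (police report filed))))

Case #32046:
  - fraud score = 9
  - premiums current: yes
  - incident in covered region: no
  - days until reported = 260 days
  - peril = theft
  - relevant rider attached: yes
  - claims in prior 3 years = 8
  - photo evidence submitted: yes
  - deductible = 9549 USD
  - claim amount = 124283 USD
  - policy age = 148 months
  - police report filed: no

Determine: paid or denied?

Paid

Atomic conditions:
  peril = wind: theft == wind is false
  incident in covered region: no → false
  claims in prior 3 years ≥ 7: 8 ≥ 7 is true
  policy age > 139 months: 148 > 139 is true
  police report filed: no → false
  deductible ≥ 4660 USD: 9549 ≥ 4660 is true
  deductible ≥ 1819 USD: 9549 ≥ 1819 is true
  claim amount ≥ 133369 USD: 124283 ≥ 133369 is false
  photo evidence submitted: yes → true
  fraud score = 73: 9 == 73 is false
  premiums current: yes → true
  relevant rider attached: yes → true
  days until reported > 190 days: 260 > 190 is true
  peril ∈ {vandalism, wind}: theft is not in the set → false
  policy age > 347 months: 148 > 347 is false
Combine:
[1.1] false AND false = false
[1.2.1.2] true AND false = false
[1.2.1] true → false = false
[1.2] NOT false = true
[1] false AND true = false
[2.1.1] true OR true = true
[2.1.2] false OR true = true
[2.1.3.1] exactly-one(false, true) = true
[2.1.3] NOT true = false
[2.1] true AND true AND false = false
[2] NOT false = true
[3.1] true AND true AND true = true
[3.2.2] false OR false = false
[3.2] false OR false = false
[3] true → false = false
[root] false OR true OR false = true
Overall: true → paid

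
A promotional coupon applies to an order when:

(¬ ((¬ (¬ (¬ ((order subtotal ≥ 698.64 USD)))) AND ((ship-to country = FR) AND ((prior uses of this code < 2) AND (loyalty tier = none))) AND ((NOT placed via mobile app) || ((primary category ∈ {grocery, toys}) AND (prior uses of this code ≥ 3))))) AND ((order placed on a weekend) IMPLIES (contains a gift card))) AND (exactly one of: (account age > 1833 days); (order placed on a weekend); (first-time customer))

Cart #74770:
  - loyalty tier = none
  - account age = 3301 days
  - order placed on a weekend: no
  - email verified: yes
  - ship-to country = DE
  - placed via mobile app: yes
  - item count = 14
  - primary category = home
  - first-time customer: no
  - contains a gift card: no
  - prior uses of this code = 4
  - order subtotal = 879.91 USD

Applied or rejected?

Atomic conditions:
  order subtotal ≥ 698.64 USD: 879.91 ≥ 698.64 is true
  ship-to country = FR: DE == FR is false
  prior uses of this code < 2: 4 < 2 is false
  loyalty tier = none: none == none is true
  NOT placed via mobile app: yes → false
  primary category ∈ {grocery, toys}: home is not in the set → false
  prior uses of this code ≥ 3: 4 ≥ 3 is true
  order placed on a weekend: no → false
  contains a gift card: no → false
  account age > 1833 days: 3301 > 1833 is true
  first-time customer: no → false
Combine:
[1.1.1.1.1.1] NOT true = false
[1.1.1.1.1] NOT false = true
[1.1.1.1] NOT true = false
[1.1.1.2.2] false AND true = false
[1.1.1.2] false AND false = false
[1.1.1.3.2] false AND true = false
[1.1.1.3] false OR false = false
[1.1.1] false AND false AND false = false
[1.1] NOT false = true
[1.2] false → false (antecedent false ⇒ implication holds) = true
[1] true AND true = true
[2] exactly-one(true, false, false) = true
[root] true AND true = true
Overall: true → applied

Applied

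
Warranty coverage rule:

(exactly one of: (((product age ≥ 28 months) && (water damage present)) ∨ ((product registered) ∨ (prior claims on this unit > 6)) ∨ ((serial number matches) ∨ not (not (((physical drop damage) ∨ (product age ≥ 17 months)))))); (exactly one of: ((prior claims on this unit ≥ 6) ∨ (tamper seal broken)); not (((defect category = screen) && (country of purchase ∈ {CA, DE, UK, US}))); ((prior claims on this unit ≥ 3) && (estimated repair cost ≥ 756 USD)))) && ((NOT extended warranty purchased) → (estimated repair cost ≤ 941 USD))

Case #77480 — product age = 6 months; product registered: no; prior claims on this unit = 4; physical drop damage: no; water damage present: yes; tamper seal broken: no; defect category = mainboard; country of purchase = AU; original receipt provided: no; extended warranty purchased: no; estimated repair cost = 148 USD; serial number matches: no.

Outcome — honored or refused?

Atomic conditions:
  product age ≥ 28 months: 6 ≥ 28 is false
  water damage present: yes → true
  product registered: no → false
  prior claims on this unit > 6: 4 > 6 is false
  serial number matches: no → false
  physical drop damage: no → false
  product age ≥ 17 months: 6 ≥ 17 is false
  prior claims on this unit ≥ 6: 4 ≥ 6 is false
  tamper seal broken: no → false
  defect category = screen: mainboard == screen is false
  country of purchase ∈ {CA, DE, UK, US}: AU is not in the set → false
  prior claims on this unit ≥ 3: 4 ≥ 3 is true
  estimated repair cost ≥ 756 USD: 148 ≥ 756 is false
  NOT extended warranty purchased: no → true
  estimated repair cost ≤ 941 USD: 148 ≤ 941 is true
Combine:
[1.1.1] false AND true = false
[1.1.2] false OR false = false
[1.1.3.2.1.1] false OR false = false
[1.1.3.2.1] NOT false = true
[1.1.3.2] NOT true = false
[1.1.3] false OR false = false
[1.1] false OR false OR false = false
[1.2.1] false OR false = false
[1.2.2.1] false AND false = false
[1.2.2] NOT false = true
[1.2.3] true AND false = false
[1.2] exactly-one(false, true, false) = true
[1] exactly-one(false, true) = true
[2] true → true = true
[root] true AND true = true
Overall: true → honored

Honored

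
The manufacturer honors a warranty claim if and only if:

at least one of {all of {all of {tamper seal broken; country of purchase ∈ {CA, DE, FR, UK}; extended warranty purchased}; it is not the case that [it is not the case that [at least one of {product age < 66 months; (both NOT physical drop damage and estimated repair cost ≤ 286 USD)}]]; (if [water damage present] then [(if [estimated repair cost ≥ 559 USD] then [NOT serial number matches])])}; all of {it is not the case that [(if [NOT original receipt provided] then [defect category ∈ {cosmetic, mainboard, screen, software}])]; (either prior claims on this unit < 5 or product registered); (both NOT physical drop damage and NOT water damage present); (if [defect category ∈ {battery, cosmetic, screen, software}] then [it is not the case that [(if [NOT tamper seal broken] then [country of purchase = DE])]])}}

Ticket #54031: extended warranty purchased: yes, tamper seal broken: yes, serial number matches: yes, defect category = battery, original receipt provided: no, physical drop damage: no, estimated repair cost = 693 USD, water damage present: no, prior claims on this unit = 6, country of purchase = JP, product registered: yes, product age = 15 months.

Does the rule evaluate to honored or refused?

Atomic conditions:
  tamper seal broken: yes → true
  country of purchase ∈ {CA, DE, FR, UK}: JP is not in the set → false
  extended warranty purchased: yes → true
  product age < 66 months: 15 < 66 is true
  NOT physical drop damage: no → true
  estimated repair cost ≤ 286 USD: 693 ≤ 286 is false
  water damage present: no → false
  estimated repair cost ≥ 559 USD: 693 ≥ 559 is true
  NOT serial number matches: yes → false
  NOT original receipt provided: no → true
  defect category ∈ {cosmetic, mainboard, screen, software}: battery is not in the set → false
  prior claims on this unit < 5: 6 < 5 is false
  product registered: yes → true
  NOT water damage present: no → true
  defect category ∈ {battery, cosmetic, screen, software}: battery is in the set → true
  NOT tamper seal broken: yes → false
  country of purchase = DE: JP == DE is false
Combine:
[1.1] true AND false AND true = false
[1.2.1.1.2] true AND false = false
[1.2.1.1] true OR false = true
[1.2.1] NOT true = false
[1.2] NOT false = true
[1.3.2] true → false = false
[1.3] false → false (antecedent false ⇒ implication holds) = true
[1] false AND true AND true = false
[2.1.1] true → false = false
[2.1] NOT false = true
[2.2] false OR true = true
[2.3] true AND true = true
[2.4.2.1] false → false (antecedent false ⇒ implication holds) = true
[2.4.2] NOT true = false
[2.4] true → false = false
[2] true AND true AND true AND false = false
[root] false OR false = false
Overall: false → refused

Refused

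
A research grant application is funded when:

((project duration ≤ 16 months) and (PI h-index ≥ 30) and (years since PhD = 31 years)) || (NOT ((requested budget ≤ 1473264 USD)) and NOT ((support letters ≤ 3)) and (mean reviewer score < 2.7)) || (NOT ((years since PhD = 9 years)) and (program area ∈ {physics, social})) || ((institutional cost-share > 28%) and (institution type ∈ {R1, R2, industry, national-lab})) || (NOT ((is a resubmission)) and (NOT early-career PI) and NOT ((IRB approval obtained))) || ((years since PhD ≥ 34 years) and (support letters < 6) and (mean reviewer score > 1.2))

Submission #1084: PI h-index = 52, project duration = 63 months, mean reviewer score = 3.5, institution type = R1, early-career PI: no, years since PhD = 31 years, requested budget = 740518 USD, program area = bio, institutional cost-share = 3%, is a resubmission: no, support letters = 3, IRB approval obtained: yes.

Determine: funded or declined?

Declined

Atomic conditions:
  project duration ≤ 16 months: 63 ≤ 16 is false
  PI h-index ≥ 30: 52 ≥ 30 is true
  years since PhD = 31 years: 31 == 31 is true
  requested budget ≤ 1473264 USD: 740518 ≤ 1473264 is true
  support letters ≤ 3: 3 ≤ 3 is true
  mean reviewer score < 2.7: 3.5 < 2.7 is false
  years since PhD = 9 years: 31 == 9 is false
  program area ∈ {physics, social}: bio is not in the set → false
  institutional cost-share > 28%: 3 > 28 is false
  institution type ∈ {R1, R2, industry, national-lab}: R1 is in the set → true
  is a resubmission: no → false
  NOT early-career PI: no → true
  IRB approval obtained: yes → true
  years since PhD ≥ 34 years: 31 ≥ 34 is false
  support letters < 6: 3 < 6 is true
  mean reviewer score > 1.2: 3.5 > 1.2 is true
Combine:
[1] false AND true AND true = false
[2.1] NOT true = false
[2.2] NOT true = false
[2] false AND false AND false = false
[3.1] NOT false = true
[3] true AND false = false
[4] false AND true = false
[5.1] NOT false = true
[5.3] NOT true = false
[5] true AND true AND false = false
[6] false AND true AND true = false
[root] false OR false OR false OR false OR false OR false = false
Overall: false → declined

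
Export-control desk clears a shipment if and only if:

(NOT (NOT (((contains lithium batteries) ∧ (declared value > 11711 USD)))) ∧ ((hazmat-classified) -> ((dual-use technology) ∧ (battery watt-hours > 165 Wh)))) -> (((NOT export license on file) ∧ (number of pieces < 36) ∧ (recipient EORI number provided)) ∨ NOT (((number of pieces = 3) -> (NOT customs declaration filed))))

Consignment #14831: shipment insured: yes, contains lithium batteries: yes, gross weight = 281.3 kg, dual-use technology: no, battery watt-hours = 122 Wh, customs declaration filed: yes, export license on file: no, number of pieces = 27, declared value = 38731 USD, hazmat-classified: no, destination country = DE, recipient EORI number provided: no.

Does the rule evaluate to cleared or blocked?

Atomic conditions:
  contains lithium batteries: yes → true
  declared value > 11711 USD: 38731 > 11711 is true
  hazmat-classified: no → false
  dual-use technology: no → false
  battery watt-hours > 165 Wh: 122 > 165 is false
  NOT export license on file: no → true
  number of pieces < 36: 27 < 36 is true
  recipient EORI number provided: no → false
  number of pieces = 3: 27 == 3 is false
  NOT customs declaration filed: yes → false
Combine:
[1.1.1.1] true AND true = true
[1.1.1] NOT true = false
[1.1] NOT false = true
[1.2.2] false AND false = false
[1.2] false → false (antecedent false ⇒ implication holds) = true
[1] true AND true = true
[2.1] true AND true AND false = false
[2.2.1] false → false (antecedent false ⇒ implication holds) = true
[2.2] NOT true = false
[2] false OR false = false
[root] true → false = false
Overall: false → blocked

Blocked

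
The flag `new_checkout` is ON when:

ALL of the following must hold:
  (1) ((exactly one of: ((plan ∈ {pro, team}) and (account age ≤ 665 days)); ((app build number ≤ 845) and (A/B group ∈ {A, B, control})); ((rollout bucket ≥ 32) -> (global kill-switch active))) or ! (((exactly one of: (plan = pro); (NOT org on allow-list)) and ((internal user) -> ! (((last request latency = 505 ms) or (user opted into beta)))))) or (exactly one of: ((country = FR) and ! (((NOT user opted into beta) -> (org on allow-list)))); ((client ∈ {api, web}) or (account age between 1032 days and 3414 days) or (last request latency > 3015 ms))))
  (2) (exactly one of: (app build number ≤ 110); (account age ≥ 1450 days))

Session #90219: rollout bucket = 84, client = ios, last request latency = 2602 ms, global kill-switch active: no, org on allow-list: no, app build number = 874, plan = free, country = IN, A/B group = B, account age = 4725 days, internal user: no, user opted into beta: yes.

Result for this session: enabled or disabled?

Disabled

Atomic conditions:
  plan ∈ {pro, team}: free is not in the set → false
  account age ≤ 665 days: 4725 ≤ 665 is false
  app build number ≤ 845: 874 ≤ 845 is false
  A/B group ∈ {A, B, control}: B is in the set → true
  rollout bucket ≥ 32: 84 ≥ 32 is true
  global kill-switch active: no → false
  plan = pro: free == pro is false
  NOT org on allow-list: no → true
  internal user: no → false
  last request latency = 505 ms: 2602 == 505 is false
  user opted into beta: yes → true
  country = FR: IN == FR is false
  NOT user opted into beta: yes → false
  org on allow-list: no → false
  client ∈ {api, web}: ios is not in the set → false
  account age between 1032 days and 3414 days: 4725 in [1032, 3414] is false
  last request latency > 3015 ms: 2602 > 3015 is false
  app build number ≤ 110: 874 ≤ 110 is false
  account age ≥ 1450 days: 4725 ≥ 1450 is true
Combine:
[1.1.1] false AND false = false
[1.1.2] false AND true = false
[1.1.3] true → false = false
[1.1] exactly-one(false, false, false) = false
[1.2.1.1] exactly-one(false, true) = true
[1.2.1.2.2.1] false OR true = true
[1.2.1.2.2] NOT true = false
[1.2.1.2] false → false (antecedent false ⇒ implication holds) = true
[1.2.1] true AND true = true
[1.2] NOT true = false
[1.3.1.2.1] false → false (antecedent false ⇒ implication holds) = true
[1.3.1.2] NOT true = false
[1.3.1] false AND false = false
[1.3.2] false OR false OR false = false
[1.3] exactly-one(false, false) = false
[1] false OR false OR false = false
[2] exactly-one(false, true) = true
[root] false AND true = false
Overall: false → disabled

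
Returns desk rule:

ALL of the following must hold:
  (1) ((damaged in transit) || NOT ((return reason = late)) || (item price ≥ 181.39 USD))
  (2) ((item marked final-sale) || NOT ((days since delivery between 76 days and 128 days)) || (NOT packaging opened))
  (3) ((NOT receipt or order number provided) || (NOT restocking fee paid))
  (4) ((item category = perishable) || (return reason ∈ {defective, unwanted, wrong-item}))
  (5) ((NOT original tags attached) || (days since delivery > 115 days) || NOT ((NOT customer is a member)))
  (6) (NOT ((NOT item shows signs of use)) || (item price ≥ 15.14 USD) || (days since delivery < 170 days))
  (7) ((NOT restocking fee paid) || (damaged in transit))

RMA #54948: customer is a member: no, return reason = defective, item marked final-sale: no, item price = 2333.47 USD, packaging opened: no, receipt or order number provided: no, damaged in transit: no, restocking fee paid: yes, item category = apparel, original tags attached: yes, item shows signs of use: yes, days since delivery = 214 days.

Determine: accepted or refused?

Refused

Atomic conditions:
  damaged in transit: no → false
  return reason = late: defective == late is false
  item price ≥ 181.39 USD: 2333.47 ≥ 181.39 is true
  item marked final-sale: no → false
  days since delivery between 76 days and 128 days: 214 in [76, 128] is false
  NOT packaging opened: no → true
  NOT receipt or order number provided: no → true
  NOT restocking fee paid: yes → false
  item category = perishable: apparel == perishable is false
  return reason ∈ {defective, unwanted, wrong-item}: defective is in the set → true
  NOT original tags attached: yes → false
  days since delivery > 115 days: 214 > 115 is true
  NOT customer is a member: no → true
  NOT item shows signs of use: yes → false
  item price ≥ 15.14 USD: 2333.47 ≥ 15.14 is true
  days since delivery < 170 days: 214 < 170 is false
Combine:
[1.2] NOT false = true
[1] false OR true OR true = true
[2.2] NOT false = true
[2] false OR true OR true = true
[3] true OR false = true
[4] false OR true = true
[5.3] NOT true = false
[5] false OR true OR false = true
[6.1] NOT false = true
[6] true OR true OR false = true
[7] false OR false = false
[root] true AND true AND true AND true AND true AND true AND false = false
Overall: false → refused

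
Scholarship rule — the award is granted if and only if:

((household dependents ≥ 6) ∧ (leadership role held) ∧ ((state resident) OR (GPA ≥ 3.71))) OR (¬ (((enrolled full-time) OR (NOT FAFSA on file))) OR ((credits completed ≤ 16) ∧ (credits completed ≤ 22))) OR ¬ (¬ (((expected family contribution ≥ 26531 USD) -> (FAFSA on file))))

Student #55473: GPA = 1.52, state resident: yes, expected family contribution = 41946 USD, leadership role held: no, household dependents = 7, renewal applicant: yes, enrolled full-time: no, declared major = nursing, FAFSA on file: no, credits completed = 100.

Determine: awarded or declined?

Atomic conditions:
  household dependents ≥ 6: 7 ≥ 6 is true
  leadership role held: no → false
  state resident: yes → true
  GPA ≥ 3.71: 1.52 ≥ 3.71 is false
  enrolled full-time: no → false
  NOT FAFSA on file: no → true
  credits completed ≤ 16: 100 ≤ 16 is false
  credits completed ≤ 22: 100 ≤ 22 is false
  expected family contribution ≥ 26531 USD: 41946 ≥ 26531 is true
  FAFSA on file: no → false
Combine:
[1.3] true OR false = true
[1] true AND false AND true = false
[2.1.1] false OR true = true
[2.1] NOT true = false
[2.2] false AND false = false
[2] false OR false = false
[3.1.1] true → false = false
[3.1] NOT false = true
[3] NOT true = false
[root] false OR false OR false = false
Overall: false → declined

Declined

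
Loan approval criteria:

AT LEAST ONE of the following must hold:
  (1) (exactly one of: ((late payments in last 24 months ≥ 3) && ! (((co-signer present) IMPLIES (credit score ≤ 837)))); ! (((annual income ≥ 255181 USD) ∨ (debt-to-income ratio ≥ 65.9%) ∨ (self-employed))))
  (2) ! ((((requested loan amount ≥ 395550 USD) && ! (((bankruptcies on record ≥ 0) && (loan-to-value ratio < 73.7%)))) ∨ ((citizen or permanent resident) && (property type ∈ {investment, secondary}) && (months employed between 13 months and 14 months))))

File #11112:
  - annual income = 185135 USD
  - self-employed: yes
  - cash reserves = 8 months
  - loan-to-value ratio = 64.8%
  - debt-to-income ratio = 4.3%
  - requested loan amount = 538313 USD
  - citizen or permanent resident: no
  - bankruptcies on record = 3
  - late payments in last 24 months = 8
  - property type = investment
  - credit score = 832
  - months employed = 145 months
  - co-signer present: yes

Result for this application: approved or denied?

Approved

Atomic conditions:
  late payments in last 24 months ≥ 3: 8 ≥ 3 is true
  co-signer present: yes → true
  credit score ≤ 837: 832 ≤ 837 is true
  annual income ≥ 255181 USD: 185135 ≥ 255181 is false
  debt-to-income ratio ≥ 65.9%: 4.3 ≥ 65.9 is false
  self-employed: yes → true
  requested loan amount ≥ 395550 USD: 538313 ≥ 395550 is true
  bankruptcies on record ≥ 0: 3 ≥ 0 is true
  loan-to-value ratio < 73.7%: 64.8 < 73.7 is true
  citizen or permanent resident: no → false
  property type ∈ {investment, secondary}: investment is in the set → true
  months employed between 13 months and 14 months: 145 in [13, 14] is false
Combine:
[1.1.2.1] true → true = true
[1.1.2] NOT true = false
[1.1] true AND false = false
[1.2.1] false OR false OR true = true
[1.2] NOT true = false
[1] exactly-one(false, false) = false
[2.1.1.2.1] true AND true = true
[2.1.1.2] NOT true = false
[2.1.1] true AND false = false
[2.1.2] false AND true AND false = false
[2.1] false OR false = false
[2] NOT false = true
[root] false OR true = true
Overall: true → approved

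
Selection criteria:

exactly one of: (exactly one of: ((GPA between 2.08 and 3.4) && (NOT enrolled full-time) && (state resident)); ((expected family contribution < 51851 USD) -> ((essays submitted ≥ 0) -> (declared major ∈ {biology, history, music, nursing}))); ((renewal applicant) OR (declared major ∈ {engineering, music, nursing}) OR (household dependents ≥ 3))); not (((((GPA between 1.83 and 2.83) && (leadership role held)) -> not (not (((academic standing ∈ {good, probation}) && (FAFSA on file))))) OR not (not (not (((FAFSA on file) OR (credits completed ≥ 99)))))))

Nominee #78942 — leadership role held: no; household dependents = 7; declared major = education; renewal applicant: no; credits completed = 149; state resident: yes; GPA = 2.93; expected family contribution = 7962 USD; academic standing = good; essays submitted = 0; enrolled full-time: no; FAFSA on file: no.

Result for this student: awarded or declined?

Atomic conditions:
  GPA between 2.08 and 3.4: 2.93 in [2.08, 3.4] is true
  NOT enrolled full-time: no → true
  state resident: yes → true
  expected family contribution < 51851 USD: 7962 < 51851 is true
  essays submitted ≥ 0: 0 ≥ 0 is true
  declared major ∈ {biology, history, music, nursing}: education is not in the set → false
  renewal applicant: no → false
  declared major ∈ {engineering, music, nursing}: education is not in the set → false
  household dependents ≥ 3: 7 ≥ 3 is true
  GPA between 1.83 and 2.83: 2.93 in [1.83, 2.83] is false
  leadership role held: no → false
  academic standing ∈ {good, probation}: good is in the set → true
  FAFSA on file: no → false
  credits completed ≥ 99: 149 ≥ 99 is true
Combine:
[1.1] true AND true AND true = true
[1.2.2] true → false = false
[1.2] true → false = false
[1.3] false OR false OR true = true
[1] exactly-one(true, false, true) = false
[2.1.1.1] false AND false = false
[2.1.1.2.1.1] true AND false = false
[2.1.1.2.1] NOT false = true
[2.1.1.2] NOT true = false
[2.1.1] false → false (antecedent false ⇒ implication holds) = true
[2.1.2.1.1.1] false OR true = true
[2.1.2.1.1] NOT true = false
[2.1.2.1] NOT false = true
[2.1.2] NOT true = false
[2.1] true OR false = true
[2] NOT true = false
[root] exactly-one(false, false) = false
Overall: false → declined

Declined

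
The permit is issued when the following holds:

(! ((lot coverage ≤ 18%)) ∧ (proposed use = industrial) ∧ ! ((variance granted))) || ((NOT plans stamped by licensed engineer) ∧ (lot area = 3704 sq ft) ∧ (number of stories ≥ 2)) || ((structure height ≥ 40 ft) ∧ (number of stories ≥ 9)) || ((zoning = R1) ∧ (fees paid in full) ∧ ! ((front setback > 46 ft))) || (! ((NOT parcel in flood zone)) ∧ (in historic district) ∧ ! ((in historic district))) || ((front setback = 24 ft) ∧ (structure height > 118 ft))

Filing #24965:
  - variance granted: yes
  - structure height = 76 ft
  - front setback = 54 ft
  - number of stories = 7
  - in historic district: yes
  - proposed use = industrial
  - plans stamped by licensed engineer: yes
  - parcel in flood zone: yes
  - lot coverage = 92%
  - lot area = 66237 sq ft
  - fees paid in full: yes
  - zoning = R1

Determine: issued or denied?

Atomic conditions:
  lot coverage ≤ 18%: 92 ≤ 18 is false
  proposed use = industrial: industrial == industrial is true
  variance granted: yes → true
  NOT plans stamped by licensed engineer: yes → false
  lot area = 3704 sq ft: 66237 == 3704 is false
  number of stories ≥ 2: 7 ≥ 2 is true
  structure height ≥ 40 ft: 76 ≥ 40 is true
  number of stories ≥ 9: 7 ≥ 9 is false
  zoning = R1: R1 == R1 is true
  fees paid in full: yes → true
  front setback > 46 ft: 54 > 46 is true
  NOT parcel in flood zone: yes → false
  in historic district: yes → true
  front setback = 24 ft: 54 == 24 is false
  structure height > 118 ft: 76 > 118 is false
Combine:
[1.1] NOT false = true
[1.3] NOT true = false
[1] true AND true AND false = false
[2] false AND false AND true = false
[3] true AND false = false
[4.3] NOT true = false
[4] true AND true AND false = false
[5.1] NOT false = true
[5.3] NOT true = false
[5] true AND true AND false = false
[6] false AND false = false
[root] false OR false OR false OR false OR false OR false = false
Overall: false → denied

Denied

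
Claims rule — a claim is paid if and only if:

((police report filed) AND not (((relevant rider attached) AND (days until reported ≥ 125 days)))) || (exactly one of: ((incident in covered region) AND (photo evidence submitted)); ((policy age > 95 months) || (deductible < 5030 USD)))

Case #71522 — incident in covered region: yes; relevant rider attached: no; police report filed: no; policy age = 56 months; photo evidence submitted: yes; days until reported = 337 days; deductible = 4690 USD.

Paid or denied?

Denied

Atomic conditions:
  police report filed: no → false
  relevant rider attached: no → false
  days until reported ≥ 125 days: 337 ≥ 125 is true
  incident in covered region: yes → true
  photo evidence submitted: yes → true
  policy age > 95 months: 56 > 95 is false
  deductible < 5030 USD: 4690 < 5030 is true
Combine:
[1.2.1] false AND true = false
[1.2] NOT false = true
[1] false AND true = false
[2.1] true AND true = true
[2.2] false OR true = true
[2] exactly-one(true, true) = false
[root] false OR false = false
Overall: false → denied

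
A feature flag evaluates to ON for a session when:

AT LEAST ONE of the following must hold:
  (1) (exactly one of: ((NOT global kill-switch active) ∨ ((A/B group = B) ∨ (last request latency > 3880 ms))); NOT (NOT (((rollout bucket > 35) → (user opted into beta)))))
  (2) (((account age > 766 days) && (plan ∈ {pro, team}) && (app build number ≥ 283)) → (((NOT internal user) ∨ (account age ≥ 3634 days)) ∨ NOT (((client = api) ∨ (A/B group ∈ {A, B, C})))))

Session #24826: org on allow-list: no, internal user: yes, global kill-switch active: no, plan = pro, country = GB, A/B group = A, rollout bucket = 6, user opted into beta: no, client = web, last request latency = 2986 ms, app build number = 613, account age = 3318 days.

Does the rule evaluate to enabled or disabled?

Disabled

Atomic conditions:
  NOT global kill-switch active: no → true
  A/B group = B: A == B is false
  last request latency > 3880 ms: 2986 > 3880 is false
  rollout bucket > 35: 6 > 35 is false
  user opted into beta: no → false
  account age > 766 days: 3318 > 766 is true
  plan ∈ {pro, team}: pro is in the set → true
  app build number ≥ 283: 613 ≥ 283 is true
  NOT internal user: yes → false
  account age ≥ 3634 days: 3318 ≥ 3634 is false
  client = api: web == api is false
  A/B group ∈ {A, B, C}: A is in the set → true
Combine:
[1.1.2] false OR false = false
[1.1] true OR false = true
[1.2.1.1] false → false (antecedent false ⇒ implication holds) = true
[1.2.1] NOT true = false
[1.2] NOT false = true
[1] exactly-one(true, true) = false
[2.1] true AND true AND true = true
[2.2.1] false OR false = false
[2.2.2.1] false OR true = true
[2.2.2] NOT true = false
[2.2] false OR false = false
[2] true → false = false
[root] false OR false = false
Overall: false → disabled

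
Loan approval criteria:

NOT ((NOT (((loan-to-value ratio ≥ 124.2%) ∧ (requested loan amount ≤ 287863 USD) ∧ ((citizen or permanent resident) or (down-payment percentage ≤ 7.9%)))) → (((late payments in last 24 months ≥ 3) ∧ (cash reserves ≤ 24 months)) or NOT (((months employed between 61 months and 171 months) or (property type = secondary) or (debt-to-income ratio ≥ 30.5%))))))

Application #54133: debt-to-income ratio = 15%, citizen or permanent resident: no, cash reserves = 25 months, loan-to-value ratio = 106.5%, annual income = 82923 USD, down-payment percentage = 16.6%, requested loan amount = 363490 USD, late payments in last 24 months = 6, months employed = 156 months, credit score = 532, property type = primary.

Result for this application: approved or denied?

Atomic conditions:
  loan-to-value ratio ≥ 124.2%: 106.5 ≥ 124.2 is false
  requested loan amount ≤ 287863 USD: 363490 ≤ 287863 is false
  citizen or permanent resident: no → false
  down-payment percentage ≤ 7.9%: 16.6 ≤ 7.9 is false
  late payments in last 24 months ≥ 3: 6 ≥ 3 is true
  cash reserves ≤ 24 months: 25 ≤ 24 is false
  months employed between 61 months and 171 months: 156 in [61, 171] is true
  property type = secondary: primary == secondary is false
  debt-to-income ratio ≥ 30.5%: 15 ≥ 30.5 is false
Combine:
[1.1.1.3] false OR false = false
[1.1.1] false AND false AND false = false
[1.1] NOT false = true
[1.2.1] true AND false = false
[1.2.2.1] true OR false OR false = true
[1.2.2] NOT true = false
[1.2] false OR false = false
[1] true → false = false
[root] NOT false = true
Overall: true → approved

Approved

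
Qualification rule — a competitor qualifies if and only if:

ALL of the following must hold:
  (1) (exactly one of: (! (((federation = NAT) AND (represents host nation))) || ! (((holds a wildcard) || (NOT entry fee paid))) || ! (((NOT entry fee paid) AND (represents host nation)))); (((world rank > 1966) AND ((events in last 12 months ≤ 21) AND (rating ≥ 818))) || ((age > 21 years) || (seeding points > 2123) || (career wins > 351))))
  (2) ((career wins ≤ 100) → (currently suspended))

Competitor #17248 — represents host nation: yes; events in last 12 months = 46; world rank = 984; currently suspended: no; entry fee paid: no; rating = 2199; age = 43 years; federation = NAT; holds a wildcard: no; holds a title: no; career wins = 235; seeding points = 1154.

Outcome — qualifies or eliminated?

Qualifies

Atomic conditions:
  federation = NAT: NAT == NAT is true
  represents host nation: yes → true
  holds a wildcard: no → false
  NOT entry fee paid: no → true
  world rank > 1966: 984 > 1966 is false
  events in last 12 months ≤ 21: 46 ≤ 21 is false
  rating ≥ 818: 2199 ≥ 818 is true
  age > 21 years: 43 > 21 is true
  seeding points > 2123: 1154 > 2123 is false
  career wins > 351: 235 > 351 is false
  career wins ≤ 100: 235 ≤ 100 is false
  currently suspended: no → false
Combine:
[1.1.1.1] true AND true = true
[1.1.1] NOT true = false
[1.1.2.1] false OR true = true
[1.1.2] NOT true = false
[1.1.3.1] true AND true = true
[1.1.3] NOT true = false
[1.1] false OR false OR false = false
[1.2.1.2] false AND true = false
[1.2.1] false AND false = false
[1.2.2] true OR false OR false = true
[1.2] false OR true = true
[1] exactly-one(false, true) = true
[2] false → false (antecedent false ⇒ implication holds) = true
[root] true AND true = true
Overall: true → qualifies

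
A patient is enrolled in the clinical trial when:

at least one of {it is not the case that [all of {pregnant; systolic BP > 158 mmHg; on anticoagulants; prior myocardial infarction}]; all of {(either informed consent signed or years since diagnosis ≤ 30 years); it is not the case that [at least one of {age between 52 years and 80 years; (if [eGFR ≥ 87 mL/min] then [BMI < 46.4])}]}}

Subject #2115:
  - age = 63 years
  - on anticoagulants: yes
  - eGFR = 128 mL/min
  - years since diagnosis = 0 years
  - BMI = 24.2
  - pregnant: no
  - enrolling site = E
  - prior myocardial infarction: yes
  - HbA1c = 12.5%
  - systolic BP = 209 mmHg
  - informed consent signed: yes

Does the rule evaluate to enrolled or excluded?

Atomic conditions:
  pregnant: no → false
  systolic BP > 158 mmHg: 209 > 158 is true
  on anticoagulants: yes → true
  prior myocardial infarction: yes → true
  informed consent signed: yes → true
  years since diagnosis ≤ 30 years: 0 ≤ 30 is true
  age between 52 years and 80 years: 63 in [52, 80] is true
  eGFR ≥ 87 mL/min: 128 ≥ 87 is true
  BMI < 46.4: 24.2 < 46.4 is true
Combine:
[1.1] false AND true AND true AND true = false
[1] NOT false = true
[2.1] true OR true = true
[2.2.1.2] true → true = true
[2.2.1] true OR true = true
[2.2] NOT true = false
[2] true AND false = false
[root] true OR false = true
Overall: true → enrolled

Enrolled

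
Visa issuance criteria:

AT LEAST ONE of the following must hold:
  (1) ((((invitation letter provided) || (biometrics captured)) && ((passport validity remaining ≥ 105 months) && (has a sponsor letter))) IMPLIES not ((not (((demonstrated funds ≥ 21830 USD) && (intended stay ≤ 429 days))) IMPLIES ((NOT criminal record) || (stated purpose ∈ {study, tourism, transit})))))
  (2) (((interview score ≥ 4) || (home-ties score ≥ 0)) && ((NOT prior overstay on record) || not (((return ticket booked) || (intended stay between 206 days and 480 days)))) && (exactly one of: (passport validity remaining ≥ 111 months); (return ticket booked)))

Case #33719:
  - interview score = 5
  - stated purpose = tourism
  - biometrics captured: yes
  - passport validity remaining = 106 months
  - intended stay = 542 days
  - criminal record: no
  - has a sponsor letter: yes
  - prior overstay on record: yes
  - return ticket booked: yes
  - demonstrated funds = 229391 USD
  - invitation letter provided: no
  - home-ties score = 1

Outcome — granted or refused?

Atomic conditions:
  invitation letter provided: no → false
  biometrics captured: yes → true
  passport validity remaining ≥ 105 months: 106 ≥ 105 is true
  has a sponsor letter: yes → true
  demonstrated funds ≥ 21830 USD: 229391 ≥ 21830 is true
  intended stay ≤ 429 days: 542 ≤ 429 is false
  NOT criminal record: no → true
  stated purpose ∈ {study, tourism, transit}: tourism is in the set → true
  interview score ≥ 4: 5 ≥ 4 is true
  home-ties score ≥ 0: 1 ≥ 0 is true
  NOT prior overstay on record: yes → false
  return ticket booked: yes → true
  intended stay between 206 days and 480 days: 542 in [206, 480] is false
  passport validity remaining ≥ 111 months: 106 ≥ 111 is false
Combine:
[1.1.1] false OR true = true
[1.1.2] true AND true = true
[1.1] true AND true = true
[1.2.1.1.1] true AND false = false
[1.2.1.1] NOT false = true
[1.2.1.2] true OR true = true
[1.2.1] true → true = true
[1.2] NOT true = false
[1] true → false = false
[2.1] true OR true = true
[2.2.2.1] true OR false = true
[2.2.2] NOT true = false
[2.2] false OR false = false
[2.3] exactly-one(false, true) = true
[2] true AND false AND true = false
[root] false OR false = false
Overall: false → refused

Refused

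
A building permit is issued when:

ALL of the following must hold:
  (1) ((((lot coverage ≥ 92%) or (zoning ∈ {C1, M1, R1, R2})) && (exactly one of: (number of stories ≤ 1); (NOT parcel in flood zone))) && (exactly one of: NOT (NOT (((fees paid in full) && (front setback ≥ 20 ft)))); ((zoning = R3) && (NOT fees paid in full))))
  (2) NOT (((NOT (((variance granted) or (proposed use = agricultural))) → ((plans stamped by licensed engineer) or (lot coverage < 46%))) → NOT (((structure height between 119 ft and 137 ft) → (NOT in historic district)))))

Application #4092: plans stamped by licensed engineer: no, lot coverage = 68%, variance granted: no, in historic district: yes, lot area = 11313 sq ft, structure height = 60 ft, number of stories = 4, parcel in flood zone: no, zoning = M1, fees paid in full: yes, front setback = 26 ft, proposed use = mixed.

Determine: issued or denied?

Atomic conditions:
  lot coverage ≥ 92%: 68 ≥ 92 is false
  zoning ∈ {C1, M1, R1, R2}: M1 is in the set → true
  number of stories ≤ 1: 4 ≤ 1 is false
  NOT parcel in flood zone: no → true
  fees paid in full: yes → true
  front setback ≥ 20 ft: 26 ≥ 20 is true
  zoning = R3: M1 == R3 is false
  NOT fees paid in full: yes → false
  variance granted: no → false
  proposed use = agricultural: mixed == agricultural is false
  plans stamped by licensed engineer: no → false
  lot coverage < 46%: 68 < 46 is false
  structure height between 119 ft and 137 ft: 60 in [119, 137] is false
  NOT in historic district: yes → false
Combine:
[1.1.1] false OR true = true
[1.1.2] exactly-one(false, true) = true
[1.1] true AND true = true
[1.2.1.1.1] true AND true = true
[1.2.1.1] NOT true = false
[1.2.1] NOT false = true
[1.2.2] false AND false = false
[1.2] exactly-one(true, false) = true
[1] true AND true = true
[2.1.1.1.1] false OR false = false
[2.1.1.1] NOT false = true
[2.1.1.2] false OR false = false
[2.1.1] true → false = false
[2.1.2.1] false → false (antecedent false ⇒ implication holds) = true
[2.1.2] NOT true = false
[2.1] false → false (antecedent false ⇒ implication holds) = true
[2] NOT true = false
[root] true AND false = false
Overall: false → denied

Denied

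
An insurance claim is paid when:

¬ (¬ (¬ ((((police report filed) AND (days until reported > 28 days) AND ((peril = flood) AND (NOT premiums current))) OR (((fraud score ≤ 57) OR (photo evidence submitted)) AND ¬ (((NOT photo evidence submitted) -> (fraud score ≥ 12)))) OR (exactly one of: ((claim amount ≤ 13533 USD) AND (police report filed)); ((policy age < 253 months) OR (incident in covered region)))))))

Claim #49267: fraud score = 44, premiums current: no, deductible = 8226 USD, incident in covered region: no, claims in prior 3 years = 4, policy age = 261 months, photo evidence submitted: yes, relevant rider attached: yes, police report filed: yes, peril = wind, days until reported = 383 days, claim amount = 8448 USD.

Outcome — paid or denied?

Atomic conditions:
  police report filed: yes → true
  days until reported > 28 days: 383 > 28 is true
  peril = flood: wind == flood is false
  NOT premiums current: no → true
  fraud score ≤ 57: 44 ≤ 57 is true
  photo evidence submitted: yes → true
  NOT photo evidence submitted: yes → false
  fraud score ≥ 12: 44 ≥ 12 is true
  claim amount ≤ 13533 USD: 8448 ≤ 13533 is true
  policy age < 253 months: 261 < 253 is false
  incident in covered region: no → false
Combine:
[1.1.1.1.3] false AND true = false
[1.1.1.1] true AND true AND false = false
[1.1.1.2.1] true OR true = true
[1.1.1.2.2.1] false → true (antecedent false ⇒ implication holds) = true
[1.1.1.2.2] NOT true = false
[1.1.1.2] true AND false = false
[1.1.1.3.1] true AND true = true
[1.1.1.3.2] false OR false = false
[1.1.1.3] exactly-one(true, false) = true
[1.1.1] false OR false OR true = true
[1.1] NOT true = false
[1] NOT false = true
[root] NOT true = false
Overall: false → denied

Denied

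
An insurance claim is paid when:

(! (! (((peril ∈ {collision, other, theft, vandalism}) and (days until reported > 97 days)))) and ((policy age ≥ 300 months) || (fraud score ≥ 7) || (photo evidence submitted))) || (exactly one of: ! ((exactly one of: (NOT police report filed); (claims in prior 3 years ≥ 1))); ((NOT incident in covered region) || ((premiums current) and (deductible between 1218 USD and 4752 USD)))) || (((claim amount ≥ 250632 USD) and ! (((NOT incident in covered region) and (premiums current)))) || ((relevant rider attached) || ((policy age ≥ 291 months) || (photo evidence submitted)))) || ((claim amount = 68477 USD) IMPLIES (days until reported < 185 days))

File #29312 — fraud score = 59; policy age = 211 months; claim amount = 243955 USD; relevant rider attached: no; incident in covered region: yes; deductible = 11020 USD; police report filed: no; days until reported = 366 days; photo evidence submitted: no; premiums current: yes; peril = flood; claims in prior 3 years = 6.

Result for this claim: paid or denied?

Paid

Atomic conditions:
  peril ∈ {collision, other, theft, vandalism}: flood is not in the set → false
  days until reported > 97 days: 366 > 97 is true
  policy age ≥ 300 months: 211 ≥ 300 is false
  fraud score ≥ 7: 59 ≥ 7 is true
  photo evidence submitted: no → false
  NOT police report filed: no → true
  claims in prior 3 years ≥ 1: 6 ≥ 1 is true
  NOT incident in covered region: yes → false
  premiums current: yes → true
  deductible between 1218 USD and 4752 USD: 11020 in [1218, 4752] is false
  claim amount ≥ 250632 USD: 243955 ≥ 250632 is false
  relevant rider attached: no → false
  policy age ≥ 291 months: 211 ≥ 291 is false
  claim amount = 68477 USD: 243955 == 68477 is false
  days until reported < 185 days: 366 < 185 is false
Combine:
[1.1.1.1] false AND true = false
[1.1.1] NOT false = true
[1.1] NOT true = false
[1.2] false OR true OR false = true
[1] false AND true = false
[2.1.1] exactly-one(true, true) = false
[2.1] NOT false = true
[2.2.2] true AND false = false
[2.2] false OR false = false
[2] exactly-one(true, false) = true
[3.1.2.1] false AND true = false
[3.1.2] NOT false = true
[3.1] false AND true = false
[3.2.2] false OR false = false
[3.2] false OR false = false
[3] false OR false = false
[4] false → false (antecedent false ⇒ implication holds) = true
[root] false OR true OR false OR true = true
Overall: true → paid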